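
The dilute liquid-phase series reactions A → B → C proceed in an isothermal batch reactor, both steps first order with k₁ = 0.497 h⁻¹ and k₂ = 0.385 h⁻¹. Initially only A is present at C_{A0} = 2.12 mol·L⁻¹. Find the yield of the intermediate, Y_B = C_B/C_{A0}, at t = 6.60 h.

Solving the coupled first-order balances gives C_B(t) = [k₁/(k₂−k₁)]·C_{A0}·(e^(−k₁t) − e^(−k₂t)).
e^(−k₁t) = e^(−0.497×6.60) = e^(−3.280) = 0.03762; e^(−k₂t) = e^(−2.541) = 0.07879.
C_B = 0.497×2.12/(0.385−0.497) × (0.03762−0.07879) = (-9.408)×(-0.04117) = 0.3873 mol·L⁻¹.
Y_B = C_B/C_{A0} = 0.3873/2.12 = 0.183.

0.183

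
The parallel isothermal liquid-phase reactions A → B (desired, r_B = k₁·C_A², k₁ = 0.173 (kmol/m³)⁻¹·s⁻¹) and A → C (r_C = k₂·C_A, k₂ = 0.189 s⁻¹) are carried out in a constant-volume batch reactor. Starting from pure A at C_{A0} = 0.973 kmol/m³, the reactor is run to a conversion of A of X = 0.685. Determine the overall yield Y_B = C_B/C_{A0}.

C_A = C_{A0}(1−X) = 0.3065 kmol/m³.
Along a PFR/batch, dC_C/dC_A = −r_C/(r_B+r_C) = −k₂/(k₂+k₁·C_A).
Integrating from C_{A0} to C_A: C_C = (0.189/0.173)·ln[(0.189+0.173·0.973)/(0.189+0.173·0.306)] = 1.092·ln(0.3573/0.2420) = 0.4257 kmol/m³.
Then C_B = (C_{A0}−C_A) − C_C = 0.6665 − 0.4257 = 0.2408 kmol/m³.
Y_B = C_B/C_{A0} = 0.2408/0.973 = 0.248.

0.248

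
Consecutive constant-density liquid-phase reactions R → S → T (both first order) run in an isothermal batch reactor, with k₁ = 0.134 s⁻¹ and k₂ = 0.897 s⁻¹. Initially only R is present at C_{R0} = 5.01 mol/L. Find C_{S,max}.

0.536 mol/L

Evaluating C_S at t_opt = ln(k₂/k₁)/(k₂−k₁) gives C_{S,max}/C_{R0} = (k₁/k₂)^[k₂/(k₂−k₁)].
= (0.134/0.897)^(0.897/(0.897−0.134)) = (0.1494)^(1.176) = 0.1070.
C_{S,max} = 0.1070×5.01 = 0.536 mol/L.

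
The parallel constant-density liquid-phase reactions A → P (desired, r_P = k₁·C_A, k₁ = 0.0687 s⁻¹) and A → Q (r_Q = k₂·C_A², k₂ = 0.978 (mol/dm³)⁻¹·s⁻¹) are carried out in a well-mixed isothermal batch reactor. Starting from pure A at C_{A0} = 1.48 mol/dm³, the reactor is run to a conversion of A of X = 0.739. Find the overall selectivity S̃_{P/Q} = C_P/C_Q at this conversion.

0.0852

C_A = C_{A0}(1−X) = 0.3863 mol/dm³.
Along a PFR/batch, dC_P/dC_A = −r_P/(r_P+r_Q) = −k₁/(k₁+k₂·C_A).
Integrating from C_{A0} to C_A: C_P = (0.0687/0.978)·ln[(0.0687+0.978·1.48)/(0.0687+0.978·0.386)] = 0.07025·ln(1.516/0.4465) = 0.08588 mol/dm³.
C_Q = (C_{A0}−C_A)−C_P = 1.008 mol/dm³; S̃_{P/Q} = 0.08588/1.008 = 0.0852.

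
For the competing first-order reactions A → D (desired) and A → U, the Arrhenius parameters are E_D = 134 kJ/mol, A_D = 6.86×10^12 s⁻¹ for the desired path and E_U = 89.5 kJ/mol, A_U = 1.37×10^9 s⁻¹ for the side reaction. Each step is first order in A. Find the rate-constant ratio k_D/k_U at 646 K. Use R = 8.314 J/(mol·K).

1.26

Since both paths have the same order in A, the concentration cancels and S_{D/U} = k_D/k_U = (A_D/A_U)·exp[(E_U−E_D)/(RT)].
(E_U−E_D)/(RT) = (89.5−134)×10³/(8.314×646) = -44500/5371 = -8.285.
k_D/k_U = (6.86×10^12/1.37×10^9)·exp(-8.285) = 5007 × 2.522×10^-4 = 1.26.
Since E_D > E_U, raising the temperature improves selectivity toward D.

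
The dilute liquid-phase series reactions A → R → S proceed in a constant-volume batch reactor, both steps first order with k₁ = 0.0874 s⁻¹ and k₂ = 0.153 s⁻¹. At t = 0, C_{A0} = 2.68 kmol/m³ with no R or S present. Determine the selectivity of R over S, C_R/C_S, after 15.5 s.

For first-order series with pure A initially, C_R(t) = k₁C_{A0}/(k₂−k₁)·(e^(−k₁t) − e^(−k₂t)).
e^(−k₁t) = e^(−0.0874×15.5) = e^(−1.355) = 0.2580; e^(−k₂t) = e^(−2.372) = 0.09334.
C_R = 0.0874×2.68/(0.153−0.0874) × (0.2580−0.09334) = 3.571×0.1647 = 0.5880 kmol/m³.
C_A = C_{A0}e^(−k₁t) = 0.6915 kmol/m³, so C_S = C_{A0}−C_A−C_R = 1.400 kmol/m³; C_R/C_S = 0.420.

0.420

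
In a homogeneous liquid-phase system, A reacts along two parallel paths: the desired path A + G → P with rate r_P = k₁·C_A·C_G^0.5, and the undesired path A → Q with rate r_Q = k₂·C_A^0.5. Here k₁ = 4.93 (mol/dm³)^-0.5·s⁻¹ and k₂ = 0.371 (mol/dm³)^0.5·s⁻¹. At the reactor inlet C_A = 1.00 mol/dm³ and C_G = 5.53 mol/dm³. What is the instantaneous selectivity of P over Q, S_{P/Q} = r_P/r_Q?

31.2

S_{P/Q} = r_P/r_Q = (k₁·C_A·C_G^0.5)/(k₂·C_A^0.5) = (k₁/k₂)·C_A^0.5·C_G^0.5.
= (4.93×1.000×5.530^0.5) / (0.371×1.000^0.5) = 11.59/0.3710 = 31.2.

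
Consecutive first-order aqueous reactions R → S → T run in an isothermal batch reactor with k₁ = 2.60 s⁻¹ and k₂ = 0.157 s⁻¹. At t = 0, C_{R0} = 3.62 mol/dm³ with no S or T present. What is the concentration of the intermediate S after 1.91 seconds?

2.83 mol/dm³

The intermediate concentration in a first-order A→B→C sequence is C_S = k₁C_{R0}(e^(−k₁t) − e^(−k₂t))/(k₂−k₁).
e^(−k₁t) = e^(−2.60×1.91) = e^(−4.966) = 0.006971; e^(−k₂t) = e^(−0.2999) = 0.7409.
C_S = 2.60×3.62/(0.157−2.60) × (0.006971−0.7409) = (-3.853)×(-0.7339) = 2.828 mol/dm³.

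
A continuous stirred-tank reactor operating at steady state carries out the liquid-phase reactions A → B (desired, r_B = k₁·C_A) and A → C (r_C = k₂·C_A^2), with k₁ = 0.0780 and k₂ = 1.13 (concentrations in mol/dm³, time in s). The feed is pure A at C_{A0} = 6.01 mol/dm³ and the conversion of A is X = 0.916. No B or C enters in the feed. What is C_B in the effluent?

Exit C_A = C_{A0}(1−X) = 6.01×0.0840 = 0.5048 mol/dm³.
In a CSTR the entire volume is at exit conditions, so r_B = 0.0780×0.5048 = 0.03938 and r_C = 1.13×0.5048^2 = 0.2880.
Fraction of consumed A going to B: r_B/(r_B+r_C) = 0.1203.
C_B = 0.1203·C_{A0}·X = 0.1203×6.01×0.916 = 0.662 mol/dm³.

0.662 mol/dm³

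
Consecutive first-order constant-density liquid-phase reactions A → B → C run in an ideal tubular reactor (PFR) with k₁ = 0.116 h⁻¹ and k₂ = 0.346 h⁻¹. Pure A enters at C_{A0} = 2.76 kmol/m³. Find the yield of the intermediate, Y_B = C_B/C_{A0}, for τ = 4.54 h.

Solving the coupled first-order balances gives C_B(τ) = [k₁/(k₂−k₁)]·C_{A0}·(e^(−k₁τ) − e^(−k₂τ)).
e^(−k₁τ) = e^(−0.116×4.54) = e^(−0.5266) = 0.5906; e^(−k₂τ) = e^(−1.571) = 0.2079.
C_B = 0.116×2.76/(0.346−0.116) × (0.5906−0.2079) = 1.392×0.3827 = 0.5327 kmol/m³.
Y_B = C_B/C_{A0} = 0.5327/2.76 = 0.193.

0.193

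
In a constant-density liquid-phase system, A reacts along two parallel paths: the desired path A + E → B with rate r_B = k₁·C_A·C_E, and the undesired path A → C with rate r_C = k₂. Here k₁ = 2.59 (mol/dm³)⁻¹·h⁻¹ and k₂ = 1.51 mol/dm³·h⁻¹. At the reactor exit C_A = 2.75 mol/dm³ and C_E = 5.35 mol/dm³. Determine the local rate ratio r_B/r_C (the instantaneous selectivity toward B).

S_{B/C} = r_B/r_C = (k₁·C_A·C_E)/(k₂) = (k₁/k₂)·C_A·C_E.
= (2.59×2.750×5.350) / (1.51) = 38.11/1.510 = 25.2.

25.2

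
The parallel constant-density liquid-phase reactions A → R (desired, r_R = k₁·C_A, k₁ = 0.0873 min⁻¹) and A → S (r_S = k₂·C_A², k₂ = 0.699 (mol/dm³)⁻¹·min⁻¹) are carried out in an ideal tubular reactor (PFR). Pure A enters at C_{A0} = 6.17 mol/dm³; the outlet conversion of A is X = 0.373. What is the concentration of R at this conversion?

0.0568 mol/dm³

C_A = C_{A0}(1−X) = 3.869 mol/dm³.
Along a PFR/batch, dC_R/dC_A = −r_R/(r_R+r_S) = −k₁/(k₁+k₂·C_A).
Integrating from C_{A0} to C_A: C_R = (0.0873/0.699)·ln[(0.0873+0.699·6.17)/(0.0873+0.699·3.87)] = 0.1249·ln(4.400/2.791) = 0.05684 mol/dm³.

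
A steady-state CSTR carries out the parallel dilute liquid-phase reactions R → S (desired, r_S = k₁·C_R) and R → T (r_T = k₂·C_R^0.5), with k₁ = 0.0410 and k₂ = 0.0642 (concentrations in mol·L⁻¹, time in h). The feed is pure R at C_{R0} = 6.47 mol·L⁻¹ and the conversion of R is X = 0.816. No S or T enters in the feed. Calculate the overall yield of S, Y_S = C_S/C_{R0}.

Exit C_R = C_{R0}(1−X) = 6.47×0.184 = 1.190 mol·L⁻¹.
In a CSTR the entire volume is at exit conditions, so r_S = 0.0410×1.190 = 0.04881 and r_T = 0.0642×1.190^0.5 = 0.07005.
Fraction of consumed R going to S: r_S/(r_S+r_T) = 0.4107.
C_S = 0.4107·C_{R0}·X = 0.4107×6.47×0.816 = 2.17 mol·L⁻¹; Y_S = C_S/C_{R0} = 0.335.

0.335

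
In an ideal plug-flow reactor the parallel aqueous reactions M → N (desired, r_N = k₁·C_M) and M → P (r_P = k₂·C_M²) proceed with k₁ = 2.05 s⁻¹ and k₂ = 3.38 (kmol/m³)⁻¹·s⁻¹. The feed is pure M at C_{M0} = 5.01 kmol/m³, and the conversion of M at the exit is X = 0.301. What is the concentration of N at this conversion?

C_M = C_{M0}(1−X) = 3.502 kmol/m³.
Along a PFR/batch, dC_N/dC_M = −r_N/(r_N+r_P) = −k₁/(k₁+k₂·C_M).
Integrating from C_{M0} to C_M: C_N = (2.05/3.38)·ln[(2.05+3.38·5.01)/(2.05+3.38·3.50)] = 0.6065·ln(18.98/13.89) = 0.1896 kmol/m³.

0.190 kmol/m³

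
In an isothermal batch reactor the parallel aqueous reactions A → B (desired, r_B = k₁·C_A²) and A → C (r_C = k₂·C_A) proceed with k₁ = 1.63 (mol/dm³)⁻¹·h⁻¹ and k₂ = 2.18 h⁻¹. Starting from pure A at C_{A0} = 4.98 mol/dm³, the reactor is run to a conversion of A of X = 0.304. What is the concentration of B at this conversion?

C_A = C_{A0}(1−X) = 3.466 mol/dm³.
Along a PFR/batch, dC_C/dC_A = −r_C/(r_B+r_C) = −k₂/(k₂+k₁·C_A).
Integrating from C_{A0} to C_A: C_C = (2.18/1.63)·ln[(2.18+1.63·4.98)/(2.18+1.63·3.47)] = 1.337·ln(10.30/7.830) = 0.3664 mol/dm³.
Then C_B = (C_{A0}−C_A) − C_C = 1.514 − 0.3664 = 1.148 mol/dm³.

1.15 mol/dm³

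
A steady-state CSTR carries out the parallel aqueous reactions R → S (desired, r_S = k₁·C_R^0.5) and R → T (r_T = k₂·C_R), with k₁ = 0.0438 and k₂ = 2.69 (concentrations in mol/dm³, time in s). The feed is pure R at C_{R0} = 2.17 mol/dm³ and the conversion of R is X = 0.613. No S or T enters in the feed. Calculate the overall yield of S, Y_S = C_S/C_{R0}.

Exit C_R = C_{R0}(1−X) = 2.17×0.387 = 0.8398 mol/dm³.
In a CSTR the entire volume is at exit conditions, so r_S = 0.0438×0.8398^0.5 = 0.04014 and r_T = 2.69×0.8398 = 2.259.
Fraction of consumed R going to S: r_S/(r_S+r_T) = 0.01746.
C_S = 0.01746·C_{R0}·X = 0.01746×2.17×0.613 = 0.0232 mol/dm³; Y_S = C_S/C_{R0} = 0.0107.

0.0107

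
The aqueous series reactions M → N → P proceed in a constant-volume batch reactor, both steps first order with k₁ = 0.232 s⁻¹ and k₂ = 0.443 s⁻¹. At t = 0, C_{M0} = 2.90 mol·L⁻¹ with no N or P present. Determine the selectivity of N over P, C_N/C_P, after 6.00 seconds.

0.354

For first-order series with pure M initially, C_N(t) = k₁C_{M0}/(k₂−k₁)·(e^(−k₁t) − e^(−k₂t)).
e^(−k₁t) = e^(−0.232×6.00) = e^(−1.392) = 0.2486; e^(−k₂t) = e^(−2.658) = 0.07009.
C_N = 0.232×2.90/(0.443−0.232) × (0.2486−0.07009) = 3.189×0.1785 = 0.5691 mol·L⁻¹.
C_M = C_{M0}e^(−k₁t) = 0.7209 mol·L⁻¹, so C_P = C_{M0}−C_M−C_N = 1.610 mol·L⁻¹; C_N/C_P = 0.354.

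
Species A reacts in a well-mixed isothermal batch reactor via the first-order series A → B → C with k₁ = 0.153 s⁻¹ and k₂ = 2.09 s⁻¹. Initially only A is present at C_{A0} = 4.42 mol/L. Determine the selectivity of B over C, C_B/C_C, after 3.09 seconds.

0.150

The intermediate concentration in a first-order A→B→C sequence is C_B = k₁C_{A0}(e^(−k₁t) − e^(−k₂t))/(k₂−k₁).
e^(−k₁t) = e^(−0.153×3.09) = e^(−0.4728) = 0.6233; e^(−k₂t) = e^(−6.458) = 0.001568.
C_B = 0.153×4.42/(2.09−0.153) × (0.6233−0.001568) = 0.3491×0.6217 = 0.2171 mol/L.
C_A = C_{A0}e^(−k₁t) = 2.755 mol/L, so C_C = C_{A0}−C_A−C_B = 1.448 mol/L; C_B/C_C = 0.150.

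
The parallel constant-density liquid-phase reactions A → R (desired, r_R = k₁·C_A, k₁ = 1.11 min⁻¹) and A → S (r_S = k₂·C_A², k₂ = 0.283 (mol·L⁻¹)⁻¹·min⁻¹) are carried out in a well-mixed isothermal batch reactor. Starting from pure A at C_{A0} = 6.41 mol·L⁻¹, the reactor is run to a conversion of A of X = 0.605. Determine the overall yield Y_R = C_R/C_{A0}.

C_A = C_{A0}(1−X) = 2.532 mol·L⁻¹.
Along a PFR/batch, dC_R/dC_A = −r_R/(r_R+r_S) = −k₁/(k₁+k₂·C_A).
Integrating from C_{A0} to C_A: C_R = (1.11/0.283)·ln[(1.11+0.283·6.41)/(1.11+0.283·2.53)] = 3.922·ln(2.924/1.827) = 1.846 mol·L⁻¹.
Y_R = C_R/C_{A0} = 1.846/6.41 = 0.288.

0.288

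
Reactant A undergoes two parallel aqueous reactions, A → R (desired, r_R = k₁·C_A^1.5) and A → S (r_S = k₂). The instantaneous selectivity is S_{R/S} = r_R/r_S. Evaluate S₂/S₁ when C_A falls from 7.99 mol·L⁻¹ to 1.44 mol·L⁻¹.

S_{R/S} = (k₁/k₂)·C_A^1.5, so S₂/S₁ = (C_{A,2}/C_{A,1})^1.5.
= (1.44/7.99)^1.5 = (0.1802)^1.5 = 0.0765.
Selectivity toward R falls as C_A falls — high-concentration operation is favoured.

0.0765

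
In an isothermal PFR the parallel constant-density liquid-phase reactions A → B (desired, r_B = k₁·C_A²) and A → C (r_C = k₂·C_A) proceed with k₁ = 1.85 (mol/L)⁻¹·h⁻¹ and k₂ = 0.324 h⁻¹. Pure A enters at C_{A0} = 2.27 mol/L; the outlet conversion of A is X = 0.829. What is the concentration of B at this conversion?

C_A = C_{A0}(1−X) = 0.3882 mol/L.
Along a PFR/batch, dC_C/dC_A = −r_C/(r_B+r_C) = −k₂/(k₂+k₁·C_A).
Integrating from C_{A0} to C_A: C_C = (0.324/1.85)·ln[(0.324+1.85·2.27)/(0.324+1.85·0.388)] = 0.1751·ln(4.524/1.042) = 0.2571 mol/L.
Then C_B = (C_{A0}−C_A) − C_C = 1.882 − 0.2571 = 1.625 mol/L.

1.62 mol/L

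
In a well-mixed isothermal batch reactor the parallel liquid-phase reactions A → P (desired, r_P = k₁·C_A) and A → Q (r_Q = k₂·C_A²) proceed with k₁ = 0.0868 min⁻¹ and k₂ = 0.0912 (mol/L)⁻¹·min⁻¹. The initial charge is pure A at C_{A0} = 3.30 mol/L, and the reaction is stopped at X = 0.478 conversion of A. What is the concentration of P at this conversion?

C_A = C_{A0}(1−X) = 1.723 mol/L.
Along a PFR/batch, dC_P/dC_A = −r_P/(r_P+r_Q) = −k₁/(k₁+k₂·C_A).
Integrating from C_{A0} to C_A: C_P = (0.0868/0.0912)·ln[(0.0868+0.0912·3.30)/(0.0868+0.0912·1.72)] = 0.9518·ln(0.3878/0.2439) = 0.4413 mol/L.

0.441 mol/L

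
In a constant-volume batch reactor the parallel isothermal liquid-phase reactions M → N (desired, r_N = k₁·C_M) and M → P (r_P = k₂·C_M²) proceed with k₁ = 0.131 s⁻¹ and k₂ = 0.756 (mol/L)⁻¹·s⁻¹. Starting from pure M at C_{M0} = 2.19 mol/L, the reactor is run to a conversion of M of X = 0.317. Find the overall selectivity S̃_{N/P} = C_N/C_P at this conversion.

0.0951

C_M = C_{M0}(1−X) = 1.496 mol/L.
Along a PFR/batch, dC_N/dC_M = −r_N/(r_N+r_P) = −k₁/(k₁+k₂·C_M).
Integrating from C_{M0} to C_M: C_N = (0.131/0.756)·ln[(0.131+0.756·2.19)/(0.131+0.756·1.50)] = 0.1733·ln(1.787/1.262) = 0.06027 mol/L.
C_P = (C_{M0}−C_M)−C_N = 0.6340 mol/L; S̃_{N/P} = 0.06027/0.6340 = 0.0951.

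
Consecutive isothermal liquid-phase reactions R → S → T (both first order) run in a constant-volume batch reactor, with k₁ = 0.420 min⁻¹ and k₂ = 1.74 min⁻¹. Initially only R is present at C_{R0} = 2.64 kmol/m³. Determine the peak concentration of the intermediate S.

Evaluating C_S at t_opt = ln(k₂/k₁)/(k₂−k₁) gives C_{S,max}/C_{R0} = (k₁/k₂)^[k₂/(k₂−k₁)].
= (0.420/1.74)^(1.74/(1.74−0.420)) = (0.2414)^(1.318) = 0.1536.
C_{S,max} = 0.1536×2.64 = 0.405 kmol/m³.

0.405 kmol/m³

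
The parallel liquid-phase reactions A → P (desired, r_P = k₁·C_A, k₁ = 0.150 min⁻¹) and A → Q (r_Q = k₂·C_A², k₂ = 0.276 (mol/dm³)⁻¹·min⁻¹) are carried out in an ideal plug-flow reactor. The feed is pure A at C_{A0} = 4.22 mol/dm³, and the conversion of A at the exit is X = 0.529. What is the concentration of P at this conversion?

0.344 mol/dm³

C_A = C_{A0}(1−X) = 1.988 mol/dm³.
Along a PFR/batch, dC_P/dC_A = −r_P/(r_P+r_Q) = −k₁/(k₁+k₂·C_A).
Integrating from C_{A0} to C_A: C_P = (0.150/0.276)·ln[(0.150+0.276·4.22)/(0.150+0.276·1.99)] = 0.5435·ln(1.315/0.6986) = 0.3437 mol/dm³.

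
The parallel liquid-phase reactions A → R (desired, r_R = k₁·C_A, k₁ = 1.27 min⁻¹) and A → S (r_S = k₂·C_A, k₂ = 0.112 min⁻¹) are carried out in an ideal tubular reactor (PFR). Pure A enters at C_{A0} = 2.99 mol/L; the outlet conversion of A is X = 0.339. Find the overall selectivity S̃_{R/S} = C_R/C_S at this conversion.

11.3

C_A = C_{A0}(1−X) = 1.976 mol/L.
Both paths are first order in A, so the instantaneous fraction to R is constant: dC_R/d(−C_A) = k₁/(k₁+k₂) = 0.9190.
C_R = 0.9190·(C_{A0}−C_A) = 0.9190×1.014 = 0.931 mol/L.
C_S = (C_{A0}−C_A)−C_R = 0.08214 mol/L; S̃_{R/S} = 0.9315/0.08214 = 11.3.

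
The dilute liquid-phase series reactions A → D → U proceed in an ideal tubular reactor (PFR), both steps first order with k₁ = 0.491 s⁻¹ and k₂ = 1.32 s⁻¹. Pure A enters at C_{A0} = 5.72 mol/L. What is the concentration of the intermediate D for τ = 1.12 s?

1.18 mol/L

The intermediate concentration in a first-order A→B→C sequence is C_D = k₁C_{A0}(e^(−k₁τ) − e^(−k₂τ))/(k₂−k₁).
e^(−k₁τ) = e^(−0.491×1.12) = e^(−0.5499) = 0.5770; e^(−k₂τ) = e^(−1.478) = 0.2280.
C_D = 0.491×5.72/(1.32−0.491) × (0.5770−0.2280) = 3.388×0.3490 = 1.182 mol/L.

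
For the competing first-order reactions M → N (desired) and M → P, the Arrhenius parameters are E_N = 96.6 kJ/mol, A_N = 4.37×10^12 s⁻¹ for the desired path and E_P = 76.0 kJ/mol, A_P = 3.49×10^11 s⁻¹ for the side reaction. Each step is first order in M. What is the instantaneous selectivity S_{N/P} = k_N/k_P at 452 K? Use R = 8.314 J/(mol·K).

0.0521

With equal orders, S_{N/P} = k_N/k_P = (A_N/A_P)·exp[(E_P−E_N)/(RT)].
(E_P−E_N)/(RT) = (76.0−96.6)×10³/(8.314×452) = -20600/3758 = -5.482.
k_N/k_P = (4.37×10^12/3.49×10^11)·exp(-5.482) = 12.52 × 0.004162 = 0.0521.
Since E_N > E_P, raising the temperature improves selectivity toward N.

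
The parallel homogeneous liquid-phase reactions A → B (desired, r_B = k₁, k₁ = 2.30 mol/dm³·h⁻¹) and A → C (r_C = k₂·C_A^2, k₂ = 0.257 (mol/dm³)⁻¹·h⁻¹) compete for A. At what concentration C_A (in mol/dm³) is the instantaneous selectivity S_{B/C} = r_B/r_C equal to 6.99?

S_{B/C} = (k₁/k₂)·C_A^-2 ⇒ C_A = (S·k₂/k₁)^(-0.5).
= (6.99×0.257/2.30)^(-0.5) = (0.7811)^(-0.5) = 1.13 mol/dm³.

1.13 mol/dm³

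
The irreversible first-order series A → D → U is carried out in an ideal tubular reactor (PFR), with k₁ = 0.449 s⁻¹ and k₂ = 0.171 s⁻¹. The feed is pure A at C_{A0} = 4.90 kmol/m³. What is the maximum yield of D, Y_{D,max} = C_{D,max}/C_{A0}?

0.552

For a first-order series the maximum intermediate yield is C_{D,max}/C_{A0} = (k₁/k₂)^[k₂/(k₂−k₁)].
= (0.449/0.171)^(0.171/(0.171−0.449)) = (2.626)^(-0.6151) = 0.5522.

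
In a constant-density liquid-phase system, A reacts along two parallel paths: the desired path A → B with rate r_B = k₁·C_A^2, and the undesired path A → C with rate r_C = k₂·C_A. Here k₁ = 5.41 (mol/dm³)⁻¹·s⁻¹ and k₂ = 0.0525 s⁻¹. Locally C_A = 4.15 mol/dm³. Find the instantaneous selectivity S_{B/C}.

S_{B/C} = r_B/r_C = (k₁·C_A^2)/(k₂·C_A) = (k₁/k₂)·C_A.
= (5.41×4.150^2) / (0.0525×4.150) = 93.17/0.2179 = 428.
Since the desired path is higher order in A, keeping C_A high (PFR or concentrated feed) favours B.

428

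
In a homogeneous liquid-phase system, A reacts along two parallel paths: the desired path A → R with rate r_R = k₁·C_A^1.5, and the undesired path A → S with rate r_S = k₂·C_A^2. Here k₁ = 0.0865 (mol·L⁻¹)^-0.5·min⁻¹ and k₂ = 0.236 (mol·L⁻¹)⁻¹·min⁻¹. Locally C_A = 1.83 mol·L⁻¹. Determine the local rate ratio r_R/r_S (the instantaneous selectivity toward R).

S_{R/S} = r_R/r_S = (k₁·C_A^1.5)/(k₂·C_A^2) = (k₁/k₂)·C_A^-0.5.
= (0.0865×1.830^1.5) / (0.236×1.830^2) = 0.2141/0.7903 = 0.271.
The undesired path is higher order in A, so low C_A (CSTR or dilute feed) favours R.

0.271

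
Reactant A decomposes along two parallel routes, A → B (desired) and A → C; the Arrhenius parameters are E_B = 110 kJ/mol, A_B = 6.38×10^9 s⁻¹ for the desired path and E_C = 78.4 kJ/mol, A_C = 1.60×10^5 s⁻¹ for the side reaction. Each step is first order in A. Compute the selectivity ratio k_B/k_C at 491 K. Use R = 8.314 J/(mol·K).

17.3

With equal orders, S_{B/C} = k_B/k_C = (A_B/A_C)·exp[(E_C−E_B)/(RT)].
(E_C−E_B)/(RT) = (78.4−110)×10³/(8.314×491) = -31600/4082 = -7.741.
k_B/k_C = (6.38×10^9/1.60×10^5)·exp(-7.741) = 39875 × 4.346×10^-4 = 17.3.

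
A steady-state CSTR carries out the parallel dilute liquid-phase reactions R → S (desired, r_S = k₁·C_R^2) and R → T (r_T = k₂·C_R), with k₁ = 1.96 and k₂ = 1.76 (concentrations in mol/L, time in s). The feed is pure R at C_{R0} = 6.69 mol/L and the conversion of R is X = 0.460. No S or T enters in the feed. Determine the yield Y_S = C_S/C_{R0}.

Exit C_R = C_{R0}(1−X) = 6.69×0.540 = 3.613 mol/L.
In a CSTR the entire volume is at exit conditions, so r_S = 1.96×3.613^2 = 25.58 and r_T = 1.76×3.613 = 6.358.
Fraction of consumed R going to S: r_S/(r_S+r_T) = 0.8009.
C_S = 0.8009·C_{R0}·X = 0.8009×6.69×0.460 = 2.46 mol/L; Y_S = C_S/C_{R0} = 0.368.

0.368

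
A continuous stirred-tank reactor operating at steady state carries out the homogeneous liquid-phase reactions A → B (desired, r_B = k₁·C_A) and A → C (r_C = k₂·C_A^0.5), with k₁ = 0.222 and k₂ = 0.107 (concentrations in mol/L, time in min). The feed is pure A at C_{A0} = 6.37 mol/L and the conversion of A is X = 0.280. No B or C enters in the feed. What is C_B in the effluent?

1.46 mol/L

Exit C_A = C_{A0}(1−X) = 6.37×0.720 = 4.586 mol/L.
Rates in a CSTR are evaluated at the outlet concentration: r_B = 0.222×4.586 = 1.018, r_C = 0.107×4.586^0.5 = 0.2291.
Fraction of consumed A going to B: r_B/(r_B+r_C) = 0.8163.
C_B = 0.8163·C_{A0}·X = 0.8163×6.37×0.280 = 1.46 mol/L.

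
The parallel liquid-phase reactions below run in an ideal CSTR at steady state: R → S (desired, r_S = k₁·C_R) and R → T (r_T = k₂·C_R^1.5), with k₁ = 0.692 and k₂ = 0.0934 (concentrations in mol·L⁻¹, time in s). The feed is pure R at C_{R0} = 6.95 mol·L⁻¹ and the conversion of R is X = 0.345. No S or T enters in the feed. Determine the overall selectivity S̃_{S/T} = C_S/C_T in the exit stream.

3.47

Exit C_R = C_{R0}(1−X) = 6.95×0.655 = 4.552 mol·L⁻¹.
A CSTR operates uniformly at the exit composition, giving r_S = 3.150 and r_T = 0.9072 (each k·C_R^n at C_R = 4.552).
Overall selectivity = C_S/C_T = r_Sτ/(r_Tτ) = r_S/r_T = 3.47.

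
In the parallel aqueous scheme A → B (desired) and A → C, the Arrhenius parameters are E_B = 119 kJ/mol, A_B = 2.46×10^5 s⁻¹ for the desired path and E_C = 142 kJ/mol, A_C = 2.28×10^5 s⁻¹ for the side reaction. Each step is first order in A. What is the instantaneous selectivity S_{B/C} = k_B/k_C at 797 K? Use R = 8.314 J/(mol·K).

With equal orders, S_{B/C} = k_B/k_C = (A_B/A_C)·exp[(E_C−E_B)/(RT)].
(E_C−E_B)/(RT) = (142−119)×10³/(8.314×797) = 23000/6626 = 3.471.
k_B/k_C = (2.46×10^5/2.28×10^5)·exp(3.471) = 1.079 × 32.17 = 34.7.

34.7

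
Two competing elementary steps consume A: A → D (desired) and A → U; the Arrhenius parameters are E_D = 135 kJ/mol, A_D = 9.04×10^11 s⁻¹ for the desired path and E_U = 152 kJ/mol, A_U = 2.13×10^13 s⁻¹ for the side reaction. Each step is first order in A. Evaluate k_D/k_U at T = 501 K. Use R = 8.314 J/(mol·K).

2.51

With equal orders, S_{D/U} = k_D/k_U = (A_D/A_U)·exp[(E_U−E_D)/(RT)].
(E_U−E_D)/(RT) = (152−135)×10³/(8.314×501) = 17000/4165 = 4.081.
k_D/k_U = (9.04×10^11/2.13×10^13)·exp(4.081) = 0.04244 × 59.22 = 2.51.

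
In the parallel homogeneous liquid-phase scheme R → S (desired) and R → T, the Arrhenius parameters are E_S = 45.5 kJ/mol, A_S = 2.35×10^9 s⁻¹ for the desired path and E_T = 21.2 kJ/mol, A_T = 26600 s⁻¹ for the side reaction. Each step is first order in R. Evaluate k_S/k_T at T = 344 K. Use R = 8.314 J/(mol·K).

Since both paths have the same order in R, the concentration cancels and S_{S/T} = k_S/k_T = (A_S/A_T)·exp[(E_T−E_S)/(RT)].
(E_T−E_S)/(RT) = (21.2−45.5)×10³/(8.314×344) = -24300/2860 = -8.496.
k_S/k_T = (2.35×10^9/26600)·exp(-8.496) = 88346 × 2.042×10^-4 = 18.0.
Since E_S > E_T, raising the temperature improves selectivity toward S.

18.0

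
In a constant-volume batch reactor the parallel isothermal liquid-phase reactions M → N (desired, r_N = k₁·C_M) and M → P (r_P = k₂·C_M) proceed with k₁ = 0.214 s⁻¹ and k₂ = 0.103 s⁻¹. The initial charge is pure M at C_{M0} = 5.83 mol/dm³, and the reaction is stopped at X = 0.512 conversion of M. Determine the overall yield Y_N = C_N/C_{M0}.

C_M = C_{M0}(1−X) = 2.845 mol/dm³.
Both paths are first order in M, so the instantaneous fraction to N is constant: dC_N/d(−C_M) = k₁/(k₁+k₂) = 0.6751.
C_N = 0.6751·(C_{M0}−C_M) = 0.6751×2.985 = 2.02 mol/dm³.
Y_N = C_N/C_{M0} = 2.015/5.83 = 0.346.

0.346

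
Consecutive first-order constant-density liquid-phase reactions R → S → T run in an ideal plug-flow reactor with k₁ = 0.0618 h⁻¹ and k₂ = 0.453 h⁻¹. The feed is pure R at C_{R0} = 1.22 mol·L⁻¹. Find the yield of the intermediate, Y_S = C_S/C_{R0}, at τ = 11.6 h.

0.0763

For first-order series with pure R initially, C_S(τ) = k₁C_{R0}/(k₂−k₁)·(e^(−k₁τ) − e^(−k₂τ)).
e^(−k₁τ) = e^(−0.0618×11.6) = e^(−0.7169) = 0.4883; e^(−k₂τ) = e^(−5.255) = 0.005222.
C_S = 0.0618×1.22/(0.453−0.0618) × (0.4883−0.005222) = 0.1927×0.4831 = 0.09310 mol·L⁻¹.
Y_S = C_S/C_{R0} = 0.09310/1.22 = 0.0763.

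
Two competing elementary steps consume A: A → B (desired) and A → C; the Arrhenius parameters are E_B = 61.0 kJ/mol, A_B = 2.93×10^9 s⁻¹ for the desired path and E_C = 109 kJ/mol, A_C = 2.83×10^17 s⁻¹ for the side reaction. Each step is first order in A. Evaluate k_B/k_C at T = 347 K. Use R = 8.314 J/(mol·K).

0.174

With equal orders, S_{B/C} = k_B/k_C = (A_B/A_C)·exp[(E_C−E_B)/(RT)].
(E_C−E_B)/(RT) = (109−61.0)×10³/(8.314×347) = 48000/2885 = 16.64.
k_B/k_C = (2.93×10^9/2.83×10^17)·exp(16.64) = 1.035×10^-8 × 1.682×10^7 = 0.174.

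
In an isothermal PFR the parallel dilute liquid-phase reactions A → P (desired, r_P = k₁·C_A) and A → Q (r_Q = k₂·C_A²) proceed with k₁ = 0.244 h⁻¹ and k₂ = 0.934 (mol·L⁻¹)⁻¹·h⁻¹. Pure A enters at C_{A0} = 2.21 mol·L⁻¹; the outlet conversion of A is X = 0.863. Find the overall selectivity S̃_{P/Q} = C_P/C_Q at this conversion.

C_A = C_{A0}(1−X) = 0.3028 mol·L⁻¹.
Along a PFR/batch, dC_P/dC_A = −r_P/(r_P+r_Q) = −k₁/(k₁+k₂·C_A).
Integrating from C_{A0} to C_A: C_P = (0.244/0.934)·ln[(0.244+0.934·2.21)/(0.244+0.934·0.303)] = 0.2612·ln(2.308/0.5268) = 0.3860 mol·L⁻¹.
C_Q = (C_{A0}−C_A)−C_P = 1.521 mol·L⁻¹; S̃_{P/Q} = 0.3860/1.521 = 0.254.

0.254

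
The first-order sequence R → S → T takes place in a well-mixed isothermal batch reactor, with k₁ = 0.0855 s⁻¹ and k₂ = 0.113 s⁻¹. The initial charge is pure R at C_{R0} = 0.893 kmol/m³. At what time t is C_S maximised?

For first-order series the maximum of C_S occurs at t_opt = ln(k₂/k₁)/(k₂−k₁).
= ln(0.113/0.0855)/(0.113−0.0855) = ln(1.322)/0.02750 = 0.2789/0.02750 = 10.1 s.

10.1 s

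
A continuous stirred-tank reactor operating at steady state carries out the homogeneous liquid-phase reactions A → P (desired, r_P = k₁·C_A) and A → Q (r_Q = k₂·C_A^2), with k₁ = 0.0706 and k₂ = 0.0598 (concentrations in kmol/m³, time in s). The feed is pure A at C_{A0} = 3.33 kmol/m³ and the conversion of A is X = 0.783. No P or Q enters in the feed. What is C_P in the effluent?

Exit C_A = C_{A0}(1−X) = 3.33×0.217 = 0.7226 kmol/m³.
In a CSTR the entire volume is at exit conditions, so r_P = 0.0706×0.7226 = 0.05102 and r_Q = 0.0598×0.7226^2 = 0.03123.
Fraction of consumed A going to P: r_P/(r_P+r_Q) = 0.6203.
C_P = 0.6203·C_{A0}·X = 0.6203×3.33×0.783 = 1.62 kmol/m³.

1.62 kmol/m³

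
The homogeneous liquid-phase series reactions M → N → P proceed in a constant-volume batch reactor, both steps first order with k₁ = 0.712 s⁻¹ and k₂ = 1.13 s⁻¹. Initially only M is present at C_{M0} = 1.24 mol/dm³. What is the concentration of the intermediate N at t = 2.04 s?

For first-order series with pure M initially, C_N(t) = k₁C_{M0}/(k₂−k₁)·(e^(−k₁t) − e^(−k₂t)).
e^(−k₁t) = e^(−0.712×2.04) = e^(−1.452) = 0.2340; e^(−k₂t) = e^(−2.305) = 0.09974.
C_N = 0.712×1.24/(1.13−0.712) × (0.2340−0.09974) = 2.112×0.1343 = 0.2836 mol/dm³.

0.284 mol/dm³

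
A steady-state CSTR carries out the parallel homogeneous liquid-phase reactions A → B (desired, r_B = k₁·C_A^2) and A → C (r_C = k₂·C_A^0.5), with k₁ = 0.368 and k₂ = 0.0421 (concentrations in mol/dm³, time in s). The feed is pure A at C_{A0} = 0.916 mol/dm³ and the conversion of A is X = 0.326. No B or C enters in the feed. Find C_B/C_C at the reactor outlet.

Exit C_A = C_{A0}(1−X) = 0.916×0.674 = 0.6174 mol/dm³.
Rates in a CSTR are evaluated at the outlet concentration: r_B = 0.368×0.6174^2 = 0.1403, r_C = 0.0421×0.6174^0.5 = 0.03308.
Overall selectivity = C_B/C_C = r_Bτ/(r_Cτ) = r_B/r_C = 4.24.

4.24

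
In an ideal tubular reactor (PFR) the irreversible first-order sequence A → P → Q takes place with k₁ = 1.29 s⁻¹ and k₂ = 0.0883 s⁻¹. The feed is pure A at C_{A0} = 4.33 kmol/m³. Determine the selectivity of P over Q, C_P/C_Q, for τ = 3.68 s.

3.41

Solving the coupled first-order balances gives C_P(τ) = [k₁/(k₂−k₁)]·C_{A0}·(e^(−k₁τ) − e^(−k₂τ)).
e^(−k₁τ) = e^(−1.29×3.68) = e^(−4.747) = 0.008676; e^(−k₂τ) = e^(−0.3249) = 0.7226.
C_P = 1.29×4.33/(0.0883−1.29) × (0.008676−0.7226) = (-4.648)×(-0.7139) = 3.318 kmol/m³.
C_A = C_{A0}e^(−k₁τ) = 0.03757 kmol/m³, so C_Q = C_{A0}−C_A−C_P = 0.9741 kmol/m³; C_P/C_Q = 3.41.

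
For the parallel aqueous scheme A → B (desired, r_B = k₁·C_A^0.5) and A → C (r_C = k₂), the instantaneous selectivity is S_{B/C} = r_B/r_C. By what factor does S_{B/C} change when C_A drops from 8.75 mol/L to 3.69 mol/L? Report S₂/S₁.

0.649

S_{B/C} = (k₁/k₂)·C_A^0.5, so S₂/S₁ = (C_{A,2}/C_{A,1})^0.5.
= (3.69/8.75)^0.5 = (0.4217)^0.5 = 0.649.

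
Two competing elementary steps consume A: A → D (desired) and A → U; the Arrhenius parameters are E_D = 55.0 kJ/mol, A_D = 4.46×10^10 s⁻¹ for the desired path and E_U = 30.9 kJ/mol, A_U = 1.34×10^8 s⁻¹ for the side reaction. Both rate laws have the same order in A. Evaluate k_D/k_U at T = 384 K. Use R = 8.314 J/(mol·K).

0.175

k_D/k_U = (A_D/A_U)·exp[−(E_D−E_U)/(RT)] = (A_D/A_U)·exp[(E_U−E_D)/(RT)].
(E_U−E_D)/(RT) = (30.9−55.0)×10³/(8.314×384) = -24100/3193 = -7.549.
k_D/k_U = (4.46×10^10/1.34×10^8)·exp(-7.549) = 332.8 × 5.268×10^-4 = 0.175.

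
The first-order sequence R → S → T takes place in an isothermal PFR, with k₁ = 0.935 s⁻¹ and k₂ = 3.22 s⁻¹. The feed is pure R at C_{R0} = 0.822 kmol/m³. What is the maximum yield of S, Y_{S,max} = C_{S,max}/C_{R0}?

At the optimum, C_{S,max}/C_{R0} = (k₁/k₂)^[k₂/(k₂−k₁)].
= (0.935/3.22)^(3.22/(3.22−0.935)) = (0.2904)^(1.409) = 0.1751.

0.175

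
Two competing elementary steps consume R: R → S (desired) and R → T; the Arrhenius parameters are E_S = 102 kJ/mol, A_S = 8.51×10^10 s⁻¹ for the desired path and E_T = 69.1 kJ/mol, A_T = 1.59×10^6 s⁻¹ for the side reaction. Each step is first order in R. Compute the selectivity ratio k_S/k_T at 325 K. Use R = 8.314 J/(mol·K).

0.276

k_S/k_T = (A_S/A_T)·exp[−(E_S−E_T)/(RT)] = (A_S/A_T)·exp[(E_T−E_S)/(RT)].
(E_T−E_S)/(RT) = (69.1−102)×10³/(8.314×325) = -32900/2702 = -12.18.
k_S/k_T = (8.51×10^10/1.59×10^6)·exp(-12.18) = 53522 × 5.153×10^-6 = 0.276.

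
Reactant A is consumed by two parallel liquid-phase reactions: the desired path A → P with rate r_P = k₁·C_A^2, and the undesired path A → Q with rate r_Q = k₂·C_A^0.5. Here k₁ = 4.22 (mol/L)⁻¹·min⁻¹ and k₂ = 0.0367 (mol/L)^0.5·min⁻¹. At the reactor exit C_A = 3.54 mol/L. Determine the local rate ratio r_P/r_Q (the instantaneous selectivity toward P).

766

S_{P/Q} = r_P/r_Q = (k₁·C_A^2)/(k₂·C_A^0.5) = (k₁/k₂)·C_A^1.5.
= (4.22×3.540^2) / (0.0367×3.540^0.5) = 52.88/0.06905 = 766.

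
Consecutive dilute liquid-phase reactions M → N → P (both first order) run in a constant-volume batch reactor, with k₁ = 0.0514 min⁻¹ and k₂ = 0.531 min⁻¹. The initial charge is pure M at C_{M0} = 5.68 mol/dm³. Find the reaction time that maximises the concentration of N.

The intermediate peaks when r₁ = r₂, i.e. k₁e^(−k₁t) = k₂e^(−k₂t), giving t_opt = ln(k₂/k₁)/(k₂−k₁).
= ln(0.531/0.0514)/(0.531−0.0514) = ln(10.33)/0.4796 = 2.335/0.4796 = 4.87 min.

4.87 min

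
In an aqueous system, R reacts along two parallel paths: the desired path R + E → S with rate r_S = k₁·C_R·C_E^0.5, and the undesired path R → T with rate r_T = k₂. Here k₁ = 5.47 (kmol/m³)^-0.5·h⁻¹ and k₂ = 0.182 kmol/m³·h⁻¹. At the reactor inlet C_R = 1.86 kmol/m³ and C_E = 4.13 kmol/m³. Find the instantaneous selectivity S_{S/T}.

S_{S/T} = r_S/r_T = (k₁·C_R·C_E^0.5)/(k₂) = (k₁/k₂)·C_R·C_E^0.5.
= (5.47×1.860×4.130^0.5) / (0.182) = 20.68/0.1820 = 114.
Since the desired path is higher order in R, keeping C_R high (PFR or concentrated feed) favours S.

114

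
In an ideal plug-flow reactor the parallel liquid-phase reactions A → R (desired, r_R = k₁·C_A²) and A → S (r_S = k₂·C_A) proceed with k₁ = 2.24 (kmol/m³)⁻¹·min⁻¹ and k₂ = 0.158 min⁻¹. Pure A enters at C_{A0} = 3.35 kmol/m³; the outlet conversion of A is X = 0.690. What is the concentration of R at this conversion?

C_A = C_{A0}(1−X) = 1.039 kmol/m³.
Along a PFR/batch, dC_S/dC_A = −r_S/(r_R+r_S) = −k₂/(k₂+k₁·C_A).
Integrating from C_{A0} to C_A: C_S = (0.158/2.24)·ln[(0.158+2.24·3.35)/(0.158+2.24·1.04)] = 0.07054·ln(7.662/2.484) = 0.07944 kmol/m³.
Then C_R = (C_{A0}−C_A) − C_S = 2.311 − 0.07944 = 2.232 kmol/m³.

2.23 kmol/m³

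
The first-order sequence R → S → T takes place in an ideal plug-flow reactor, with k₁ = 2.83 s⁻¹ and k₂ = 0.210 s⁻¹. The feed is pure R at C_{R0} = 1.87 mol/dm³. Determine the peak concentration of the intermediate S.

For a first-order series the maximum intermediate yield is C_{S,max}/C_{R0} = (k₁/k₂)^[k₂/(k₂−k₁)].
= (2.83/0.210)^(0.210/(0.210−2.83)) = (13.48)^(-0.08015) = 0.8118.
C_{S,max} = 0.8118×1.87 = 1.52 mol/dm³.

1.52 mol/dm³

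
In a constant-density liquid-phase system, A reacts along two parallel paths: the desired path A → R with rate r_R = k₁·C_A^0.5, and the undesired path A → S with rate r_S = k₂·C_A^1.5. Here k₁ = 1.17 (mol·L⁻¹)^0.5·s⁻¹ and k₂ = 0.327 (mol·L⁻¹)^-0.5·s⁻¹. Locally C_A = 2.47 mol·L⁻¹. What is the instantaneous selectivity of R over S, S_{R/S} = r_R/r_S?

S_{R/S} = r_R/r_S = (k₁·C_A^0.5)/(k₂·C_A^1.5) = (k₁/k₂)·C_A⁻¹.
= (1.17×2.470^0.5) / (0.327×2.470^1.5) = 1.839/1.269 = 1.45.

1.45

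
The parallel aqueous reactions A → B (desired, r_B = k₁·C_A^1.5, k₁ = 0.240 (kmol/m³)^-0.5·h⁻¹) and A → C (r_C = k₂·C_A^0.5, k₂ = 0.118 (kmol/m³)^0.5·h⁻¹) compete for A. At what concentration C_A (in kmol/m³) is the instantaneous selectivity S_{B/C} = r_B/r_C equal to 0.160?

0.0787 kmol/m³

S_{B/C} = (k₁/k₂)·C_A ⇒ C_A = S·k₂/k₁.
= 0.160×0.118/0.240 = 0.0787 kmol/m³.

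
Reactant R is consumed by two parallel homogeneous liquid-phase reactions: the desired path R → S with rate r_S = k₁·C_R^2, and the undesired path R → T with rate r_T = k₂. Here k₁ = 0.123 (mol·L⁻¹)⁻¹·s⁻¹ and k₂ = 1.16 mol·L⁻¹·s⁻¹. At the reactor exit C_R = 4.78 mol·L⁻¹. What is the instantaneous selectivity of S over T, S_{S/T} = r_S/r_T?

2.42

S_{S/T} = r_S/r_T = (k₁·C_R^2)/(k₂) = (k₁/k₂)·C_R^2.
= (0.123×4.780^2) / (1.16) = 2.810/1.160 = 2.42.
Since the desired path is higher order in R, keeping C_R high (PFR or concentrated feed) favours S.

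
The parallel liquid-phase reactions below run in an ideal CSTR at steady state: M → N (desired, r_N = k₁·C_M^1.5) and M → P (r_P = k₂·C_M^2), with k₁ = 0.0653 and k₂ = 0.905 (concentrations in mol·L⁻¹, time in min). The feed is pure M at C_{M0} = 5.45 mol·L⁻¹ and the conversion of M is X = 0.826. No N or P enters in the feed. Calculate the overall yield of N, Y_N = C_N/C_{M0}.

0.0570

Exit C_M = C_{M0}(1−X) = 5.45×0.174 = 0.9483 mol·L⁻¹.
Rates in a CSTR are evaluated at the outlet concentration: r_N = 0.0653×0.9483^1.5 = 0.06030, r_P = 0.905×0.9483^2 = 0.8138.
Fraction of consumed M going to N: r_N/(r_N+r_P) = 0.06898.
C_N = 0.06898·C_{M0}·X = 0.06898×5.45×0.826 = 0.311 mol·L⁻¹; Y_N = C_N/C_{M0} = 0.0570.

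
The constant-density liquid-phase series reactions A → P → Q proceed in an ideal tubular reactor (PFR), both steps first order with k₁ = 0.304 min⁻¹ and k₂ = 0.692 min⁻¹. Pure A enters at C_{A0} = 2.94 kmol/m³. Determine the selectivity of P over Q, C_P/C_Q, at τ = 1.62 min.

1.35

Solving the coupled first-order balances gives C_P(τ) = [k₁/(k₂−k₁)]·C_{A0}·(e^(−k₁τ) − e^(−k₂τ)).
e^(−k₁τ) = e^(−0.304×1.62) = e^(−0.4925) = 0.6111; e^(−k₂τ) = e^(−1.121) = 0.3259.
C_P = 0.304×2.94/(0.692−0.304) × (0.6111−0.3259) = 2.304×0.2852 = 0.6569 kmol/m³.
C_A = C_{A0}e^(−k₁τ) = 1.797 kmol/m³, so C_Q = C_{A0}−C_A−C_P = 0.4865 kmol/m³; C_P/C_Q = 1.35.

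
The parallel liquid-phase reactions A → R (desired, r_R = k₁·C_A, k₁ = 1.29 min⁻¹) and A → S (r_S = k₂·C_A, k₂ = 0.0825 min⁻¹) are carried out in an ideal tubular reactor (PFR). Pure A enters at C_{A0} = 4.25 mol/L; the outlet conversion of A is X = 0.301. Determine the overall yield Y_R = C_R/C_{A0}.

0.283

C_A = C_{A0}(1−X) = 2.971 mol/L.
Both paths are first order in A, so the instantaneous fraction to R is constant: dC_R/d(−C_A) = k₁/(k₁+k₂) = 0.9399.
C_R = 0.9399·(C_{A0}−C_A) = 0.9399×1.279 = 1.20 mol/L.
Y_R = C_R/C_{A0} = 1.202/4.25 = 0.283.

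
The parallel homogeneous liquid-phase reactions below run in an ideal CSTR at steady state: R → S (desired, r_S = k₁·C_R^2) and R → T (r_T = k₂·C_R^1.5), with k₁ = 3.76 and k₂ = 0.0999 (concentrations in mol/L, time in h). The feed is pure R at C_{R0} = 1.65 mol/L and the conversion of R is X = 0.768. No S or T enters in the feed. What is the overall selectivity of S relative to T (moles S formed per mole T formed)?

23.3

Exit C_R = C_{R0}(1−X) = 1.65×0.232 = 0.3828 mol/L.
A CSTR operates uniformly at the exit composition, giving r_S = 0.5510 and r_T = 0.02366 (each k·C_R^n at C_R = 0.3828).
Overall selectivity = C_S/C_T = r_Sτ/(r_Tτ) = r_S/r_T = 23.3.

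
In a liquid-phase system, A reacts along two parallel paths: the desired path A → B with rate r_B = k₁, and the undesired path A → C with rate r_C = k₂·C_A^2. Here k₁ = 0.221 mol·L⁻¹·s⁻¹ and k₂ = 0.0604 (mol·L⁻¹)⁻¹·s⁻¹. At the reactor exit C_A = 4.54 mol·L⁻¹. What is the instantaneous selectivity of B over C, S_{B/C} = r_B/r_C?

0.178

S_{B/C} = r_B/r_C = (k₁)/(k₂·C_A^2) = (k₁/k₂)·C_A^-2.
= (0.221) / (0.0604×4.540^2) = 0.2210/1.245 = 0.178.
The undesired path is higher order in A, so low C_A (CSTR or dilute feed) favours B.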